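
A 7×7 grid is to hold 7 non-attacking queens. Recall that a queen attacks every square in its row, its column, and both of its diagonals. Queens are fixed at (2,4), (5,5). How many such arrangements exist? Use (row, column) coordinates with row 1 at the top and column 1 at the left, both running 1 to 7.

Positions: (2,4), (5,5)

2

Branch on row 1: col 2 → 1; col 6 → 1; col 7 → 0.
Sum: 1 + 1 + 0 = 2.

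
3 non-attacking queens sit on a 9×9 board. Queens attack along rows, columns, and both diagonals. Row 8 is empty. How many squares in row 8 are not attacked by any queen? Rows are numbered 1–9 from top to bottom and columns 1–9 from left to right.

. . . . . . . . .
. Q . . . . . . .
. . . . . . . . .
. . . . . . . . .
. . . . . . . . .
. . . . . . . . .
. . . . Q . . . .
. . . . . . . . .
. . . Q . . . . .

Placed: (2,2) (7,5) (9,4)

(2,2) attacks row 8 at column 2 and diagonals 8.
(7,5) attacks row 8 at column 5 and diagonals 4, 6.
(9,4) attacks row 8 at column 4 and diagonals 3, 5.
Attacked columns: {2, 3, 4, 5, 6, 8}. Safe: {1, 7, 9}.

3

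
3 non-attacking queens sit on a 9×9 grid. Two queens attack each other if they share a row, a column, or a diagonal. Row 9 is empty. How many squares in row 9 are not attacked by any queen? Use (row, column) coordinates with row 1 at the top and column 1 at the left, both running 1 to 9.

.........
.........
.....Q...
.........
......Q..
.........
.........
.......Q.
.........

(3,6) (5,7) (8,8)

(3,6) attacks row 9 at column 6.
(5,7) attacks row 9 at column 7 and diagonals 3.
(8,8) attacks row 9 at column 8 and diagonals 7, 9.
Attacked columns: {3, 6, 7, 8, 9}. Safe: {1, 2, 4, 5}.

4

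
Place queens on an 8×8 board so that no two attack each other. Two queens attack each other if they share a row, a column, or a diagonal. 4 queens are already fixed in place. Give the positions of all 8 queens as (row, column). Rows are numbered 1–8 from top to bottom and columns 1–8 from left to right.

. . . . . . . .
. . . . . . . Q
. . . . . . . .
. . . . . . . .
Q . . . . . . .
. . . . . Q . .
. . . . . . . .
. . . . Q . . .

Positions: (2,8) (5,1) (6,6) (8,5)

Row 1: attacked by (2,8)→{7,8}; (5,1)→{1,5}; (6,6)→{1,6}; (8,5)→{5}. Safe: 2, 3, 4. Place at column 3.
Row 3: attacked by (1,3)→{1,3,5}; (2,8)→{7,8}; (5,1)→{1,3}; (6,6)→{3,6}; (8,5)→{5}. Safe: 2, 4. Place at column 4.
Row 4: attacked by (1,3)→{3,6}; (2,8)→{6,8}; (3,4)→{3,4,5}; (5,1)→{1,2}; (6,6)→{4,6,8}; (8,5)→{1,5}. Safe: 7. Place at column 7.
Row 7: attacked by (1,3)→{3}; (2,8)→{3,8}; (3,4)→{4,8}; (4,7)→{4,7}; (5,1)→{1,3}; (6,6)→{5,6,7}; (8,5)→{4,5,6}. Safe: 2. Place at column 2.
Columns [3, 8, 4, 7, 1, 6, 2, 5], r−c [-2, -6, -1, -3, 4, 0, 5, 3], r+c [4, 10, 7, 11, 6, 12, 9, 13] are all distinct, so no two queens attack.

(1,3) (2,8) (3,4) (4,7) (5,1) (6,6) (7,2) (8,5)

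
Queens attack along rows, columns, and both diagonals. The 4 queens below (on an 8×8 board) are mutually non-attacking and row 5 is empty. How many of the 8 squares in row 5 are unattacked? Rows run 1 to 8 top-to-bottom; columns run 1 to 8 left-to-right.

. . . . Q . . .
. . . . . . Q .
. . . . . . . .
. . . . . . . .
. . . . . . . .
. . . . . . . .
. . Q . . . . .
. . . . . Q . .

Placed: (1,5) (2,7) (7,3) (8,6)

2

(1,5) attacks row 5 at column 5 and diagonals 1.
(2,7) attacks row 5 at column 7 and diagonals 4.
(7,3) attacks row 5 at column 3 and diagonals 1, 5.
(8,6) attacks row 5 at column 6 and diagonals 3.
Attacked columns: {1, 3, 4, 5, 6, 7}. Safe: {2, 8}.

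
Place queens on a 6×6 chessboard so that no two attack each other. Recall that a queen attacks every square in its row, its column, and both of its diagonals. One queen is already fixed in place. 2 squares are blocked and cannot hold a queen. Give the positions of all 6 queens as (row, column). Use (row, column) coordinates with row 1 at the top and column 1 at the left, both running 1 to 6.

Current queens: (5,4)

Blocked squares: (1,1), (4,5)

(1,5) (2,3) (3,1) (4,6) (5,4) (6,2)

Row 1: attacked by (5,4)→{4}. Blocked: 1. Safe: 2, 3, 5, 6. Place at column 5.
Row 2: attacked by (1,5)→{4,5,6}; (5,4)→{1,4}. Safe: 2, 3. Place at column 3.
Row 3: attacked by (1,5)→{3,5}; (2,3)→{2,3,4}; (5,4)→{2,4,6}. Safe: 1. Place at column 1.
Row 4: attacked by (1,5)→{2,5}; (2,3)→{1,3,5}; (3,1)→{1,2}; (5,4)→{3,4,5}. Blocked: 5. Safe: 6. Place at column 6.
Row 6: attacked by (1,5)→{5}; (2,3)→{3}; (3,1)→{1,4}; (4,6)→{4,6}; (5,4)→{3,4,5}. Safe: 2. Place at column 2.
Columns [5, 3, 1, 6, 4, 2], r−c [-4, -1, 2, -2, 1, 4], r+c [6, 5, 4, 10, 9, 8] are all distinct, so no two queens attack.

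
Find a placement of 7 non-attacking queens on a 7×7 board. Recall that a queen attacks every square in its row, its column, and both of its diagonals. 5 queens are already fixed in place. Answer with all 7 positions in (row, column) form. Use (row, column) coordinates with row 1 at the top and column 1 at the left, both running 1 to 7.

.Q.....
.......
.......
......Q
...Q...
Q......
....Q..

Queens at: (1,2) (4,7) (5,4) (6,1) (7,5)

Row 2: attacked by (1,2)→{1,2,3}; (4,7)→{5,7}; (5,4)→{1,4,7}; (6,1)→{1,5}; (7,5)→{5}. Safe: 6. Place at column 6.
Row 3: attacked by (1,2)→{2,4}; (2,6)→{5,6,7}; (4,7)→{6,7}; (5,4)→{2,4,6}; (6,1)→{1,4}; (7,5)→{1,5}. Safe: 3. Place at column 3.
Columns [2, 6, 3, 7, 4, 1, 5], r−c [-1, -4, 0, -3, 1, 5, 2], r+c [3, 8, 6, 11, 9, 7, 12] are all distinct, so no two queens attack.

(1,2) (2,6) (3,3) (4,7) (5,4) (6,1) (7,5)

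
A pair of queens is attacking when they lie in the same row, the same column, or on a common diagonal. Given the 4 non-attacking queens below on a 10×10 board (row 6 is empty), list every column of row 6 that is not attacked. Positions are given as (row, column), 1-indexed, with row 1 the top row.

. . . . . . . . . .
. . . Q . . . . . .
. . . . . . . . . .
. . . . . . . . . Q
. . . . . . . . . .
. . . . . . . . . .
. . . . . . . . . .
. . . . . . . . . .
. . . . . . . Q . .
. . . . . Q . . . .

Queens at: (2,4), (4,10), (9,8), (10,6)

(2,4) attacks row 6 at column 4 and diagonals 8.
(4,10) attacks row 6 at column 10 and diagonals 8.
(9,8) attacks row 6 at column 8 and diagonals 5.
(10,6) attacks row 6 at column 6 and diagonals 2, 10.
Attacked columns: {2, 4, 5, 6, 8, 10}. Safe: {1, 3, 7, 9}.

columns 1, 3, 7, 9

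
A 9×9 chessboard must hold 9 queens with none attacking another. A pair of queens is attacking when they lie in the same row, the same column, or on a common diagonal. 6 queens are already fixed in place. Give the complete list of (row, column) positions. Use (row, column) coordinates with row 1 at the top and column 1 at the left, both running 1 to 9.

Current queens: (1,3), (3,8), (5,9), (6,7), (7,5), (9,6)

(1,3) (2,1) (3,8) (4,4) (5,9) (6,7) (7,5) (8,2) (9,6)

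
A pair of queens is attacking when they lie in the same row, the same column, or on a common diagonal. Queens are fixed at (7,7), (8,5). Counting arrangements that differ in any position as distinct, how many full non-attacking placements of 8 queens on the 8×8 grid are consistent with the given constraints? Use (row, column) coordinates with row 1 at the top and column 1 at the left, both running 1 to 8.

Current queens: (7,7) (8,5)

6

Branch on row 1: col 2 → 2; col 3 → 1; col 4 → 1; col 6 → 1; col 8 → 1.
Sum: 2 + 1 + 1 + 1 + 1 = 6.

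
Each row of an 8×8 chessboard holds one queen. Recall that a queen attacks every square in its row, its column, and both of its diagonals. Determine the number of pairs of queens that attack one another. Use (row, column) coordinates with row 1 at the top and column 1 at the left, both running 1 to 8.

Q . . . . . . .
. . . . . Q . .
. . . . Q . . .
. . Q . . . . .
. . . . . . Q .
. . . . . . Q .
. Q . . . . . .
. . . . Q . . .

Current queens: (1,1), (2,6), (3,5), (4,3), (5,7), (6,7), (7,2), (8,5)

5

Same column: (3,5)–(8,5) (column 5); (5,7)–(6,7) (column 7).
Same diagonal: (2,6)–(3,5) (|2−3| = |6−5| = 1); (3,5)–(5,7) (|3−5| = |5−7| = 2); (6,7)–(8,5) (|6−8| = |7−5| = 2).
Total attacking pairs: 5.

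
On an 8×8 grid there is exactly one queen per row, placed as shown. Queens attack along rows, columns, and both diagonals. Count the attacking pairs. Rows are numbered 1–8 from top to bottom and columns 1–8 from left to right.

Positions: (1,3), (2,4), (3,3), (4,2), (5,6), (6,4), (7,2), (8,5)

8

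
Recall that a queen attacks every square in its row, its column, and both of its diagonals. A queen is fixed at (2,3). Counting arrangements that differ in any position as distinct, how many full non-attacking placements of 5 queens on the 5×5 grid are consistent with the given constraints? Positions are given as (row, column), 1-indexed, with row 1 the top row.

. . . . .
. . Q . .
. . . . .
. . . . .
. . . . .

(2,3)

2

Branch on row 1: col 1 → 1; col 5 → 1.
Sum: 1 + 1 = 2.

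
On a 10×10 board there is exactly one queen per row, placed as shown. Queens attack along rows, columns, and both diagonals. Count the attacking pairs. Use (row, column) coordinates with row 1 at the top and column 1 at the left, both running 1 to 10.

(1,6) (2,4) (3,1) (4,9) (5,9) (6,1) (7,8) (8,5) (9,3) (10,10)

5

Same column: (3,1)–(6,1) (column 1); (4,9)–(5,9) (column 9).
Same diagonal: (1,6)–(4,9) (|1−4| = |6−9| = 3); (1,6)–(6,1) (|1−6| = |6−1| = 5); (4,9)–(8,5) (|4−8| = |9−5| = 4).
Total attacking pairs: 5.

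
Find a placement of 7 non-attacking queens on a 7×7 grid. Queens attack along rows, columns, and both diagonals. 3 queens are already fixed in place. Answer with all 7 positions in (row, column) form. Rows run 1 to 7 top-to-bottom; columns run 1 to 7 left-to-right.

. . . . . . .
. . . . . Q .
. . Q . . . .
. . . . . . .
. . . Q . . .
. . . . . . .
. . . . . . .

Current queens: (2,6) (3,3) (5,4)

Row 1: attacked by (2,6)→{5,6,7}; (3,3)→{1,3,5}; (5,4)→{4}. Safe: 2. Place at column 2.
Row 4: attacked by (1,2)→{2,5}; (2,6)→{4,6}; (3,3)→{2,3,4}; (5,4)→{3,4,5}. Safe: 1, 7. Place at column 7.
Row 6: attacked by (1,2)→{2,7}; (2,6)→{2,6}; (3,3)→{3,6}; (4,7)→{5,7}; (5,4)→{3,4,5}. Safe: 1. Place at column 1.
Row 7: attacked by (1,2)→{2}; (2,6)→{1,6}; (3,3)→{3,7}; (4,7)→{4,7}; (5,4)→{2,4,6}; (6,1)→{1,2}. Safe: 5. Place at column 5.
Columns [2, 6, 3, 7, 4, 1, 5], r−c [-1, -4, 0, -3, 1, 5, 2], r+c [3, 8, 6, 11, 9, 7, 12] are all distinct, so no two queens attack.

(1,2) (2,6) (3,3) (4,7) (5,4) (6,1) (7,5)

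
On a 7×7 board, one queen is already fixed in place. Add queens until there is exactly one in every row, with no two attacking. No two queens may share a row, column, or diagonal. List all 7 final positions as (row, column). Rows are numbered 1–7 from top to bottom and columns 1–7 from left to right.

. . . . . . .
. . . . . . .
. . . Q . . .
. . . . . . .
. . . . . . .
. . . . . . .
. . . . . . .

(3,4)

(1,1) (2,6) (3,4) (4,2) (5,7) (6,5) (7,3)

Row 1: attacked by (3,4)→{2,4,6}. Safe: 1, 3, 5, 7. Place at column 1.
Row 2: attacked by (1,1)→{1,2}; (3,4)→{3,4,5}. Safe: 6, 7. Place at column 6.
Row 4: attacked by (1,1)→{1,4}; (2,6)→{4,6}; (3,4)→{3,4,5}. Safe: 2, 7. Place at column 2.
Row 5: attacked by (1,1)→{1,5}; (2,6)→{3,6}; (3,4)→{2,4,6}; (4,2)→{1,2,3}. Safe: 7. Place at column 7.
Row 6: attacked by (1,1)→{1,6}; (2,6)→{2,6}; (3,4)→{1,4,7}; (4,2)→{2,4}; (5,7)→{6,7}. Safe: 3, 5. Place at column 5.
Row 7: attacked by (1,1)→{1,7}; (2,6)→{1,6}; (3,4)→{4}; (4,2)→{2,5}; (5,7)→{5,7}; (6,5)→{4,5,6}. Safe: 3. Place at column 3.
Columns [1, 6, 4, 2, 7, 5, 3], r−c [0, -4, -1, 2, -2, 1, 4], r+c [2, 8, 7, 6, 12, 11, 10] are all distinct, so no two queens attack.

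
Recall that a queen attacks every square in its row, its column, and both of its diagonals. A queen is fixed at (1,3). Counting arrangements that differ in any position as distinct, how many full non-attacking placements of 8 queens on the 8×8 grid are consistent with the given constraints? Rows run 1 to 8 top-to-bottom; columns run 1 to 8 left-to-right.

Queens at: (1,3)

Branch on row 2: col 1 → 1; col 5 → 4; col 6 → 8; col 7 → 2; col 8 → 1.
Sum: 1 + 4 + 8 + 2 + 1 = 16.

16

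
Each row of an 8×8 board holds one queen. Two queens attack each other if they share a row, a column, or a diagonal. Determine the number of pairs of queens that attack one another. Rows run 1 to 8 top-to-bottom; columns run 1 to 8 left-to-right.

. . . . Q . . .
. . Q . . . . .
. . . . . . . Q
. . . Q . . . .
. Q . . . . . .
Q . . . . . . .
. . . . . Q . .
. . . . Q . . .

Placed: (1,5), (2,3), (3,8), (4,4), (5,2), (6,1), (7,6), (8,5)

Same column: (1,5)–(8,5) (column 5).
Same diagonal: (5,2)–(6,1) (|5−6| = |2−1| = 1); (5,2)–(8,5) (|5−8| = |2−5| = 3); (7,6)–(8,5) (|7−8| = |6−5| = 1).
Total attacking pairs: 4.

4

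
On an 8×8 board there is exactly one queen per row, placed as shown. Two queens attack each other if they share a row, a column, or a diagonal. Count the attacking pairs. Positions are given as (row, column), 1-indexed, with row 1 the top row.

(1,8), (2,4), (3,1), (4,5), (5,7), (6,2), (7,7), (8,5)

Same column: (4,5)–(8,5) (column 5); (5,7)–(7,7) (column 7).
Same diagonal: (1,8)–(4,5) (|1−4| = |8−5| = 3); (2,4)–(5,7) (|2−5| = |4−7| = 3).
Total attacking pairs: 4.

4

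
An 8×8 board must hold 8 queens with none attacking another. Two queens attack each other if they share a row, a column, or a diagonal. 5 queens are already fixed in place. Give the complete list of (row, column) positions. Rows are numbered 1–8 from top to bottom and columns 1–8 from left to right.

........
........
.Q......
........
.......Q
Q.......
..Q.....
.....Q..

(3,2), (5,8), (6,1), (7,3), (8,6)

(1,7) (2,4) (3,2) (4,5) (5,8) (6,1) (7,3) (8,6)

Row 1: attacked by (3,2)→{2,4}; (5,8)→{4,8}; (6,1)→{1,6}; (7,3)→{3}; (8,6)→{6}. Safe: 5, 7. Place at column 7.
Row 2: attacked by (1,7)→{6,7,8}; (3,2)→{1,2,3}; (5,8)→{5,8}; (6,1)→{1,5}; (7,3)→{3,8}; (8,6)→{6}. Safe: 4. Place at column 4.
Row 4: attacked by (1,7)→{4,7}; (2,4)→{2,4,6}; (3,2)→{1,2,3}; (5,8)→{7,8}; (6,1)→{1,3}; (7,3)→{3,6}; (8,6)→{2,6}. Safe: 5. Place at column 5.
Columns [7, 4, 2, 5, 8, 1, 3, 6], r−c [-6, -2, 1, -1, -3, 5, 4, 2], r+c [8, 6, 5, 9, 13, 7, 10, 14] are all distinct, so no two queens attack.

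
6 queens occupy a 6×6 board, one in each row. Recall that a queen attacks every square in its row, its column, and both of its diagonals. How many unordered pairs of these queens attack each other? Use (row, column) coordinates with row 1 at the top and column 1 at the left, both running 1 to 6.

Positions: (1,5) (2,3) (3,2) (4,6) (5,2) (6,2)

Same column: (3,2)–(5,2) (column 2); (3,2)–(6,2) (column 2); (5,2)–(6,2) (column 2).
Same diagonal: (2,3)–(3,2) (|2−3| = |3−2| = 1).
Total attacking pairs: 4.

4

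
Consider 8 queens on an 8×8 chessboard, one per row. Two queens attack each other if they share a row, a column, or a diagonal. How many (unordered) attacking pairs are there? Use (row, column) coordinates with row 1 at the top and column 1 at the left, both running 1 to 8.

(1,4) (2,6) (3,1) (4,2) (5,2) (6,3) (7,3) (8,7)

4

Same column: (4,2)–(5,2) (column 2); (6,3)–(7,3) (column 3).
Same diagonal: (3,1)–(4,2) (|3−4| = |1−2| = 1); (5,2)–(6,3) (|5−6| = |2−3| = 1).
Total attacking pairs: 4.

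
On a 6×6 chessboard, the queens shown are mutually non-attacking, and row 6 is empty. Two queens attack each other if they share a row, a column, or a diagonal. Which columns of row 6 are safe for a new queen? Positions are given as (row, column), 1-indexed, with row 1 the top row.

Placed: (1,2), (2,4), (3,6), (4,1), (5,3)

columns 5

(1,2) attacks row 6 at column 2.
(2,4) attacks row 6 at column 4.
(3,6) attacks row 6 at column 6 and diagonals 3.
(4,1) attacks row 6 at column 1 and diagonals 3.
(5,3) attacks row 6 at column 3 and diagonals 2, 4.
Attacked columns: {1, 2, 3, 4, 6}. Safe: {5}.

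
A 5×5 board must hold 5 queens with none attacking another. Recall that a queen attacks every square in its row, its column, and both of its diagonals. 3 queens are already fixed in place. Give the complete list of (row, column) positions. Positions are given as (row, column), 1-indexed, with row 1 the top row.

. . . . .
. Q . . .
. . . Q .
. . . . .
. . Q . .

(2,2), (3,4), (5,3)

Row 1: attacked by (2,2)→{1,2,3}; (3,4)→{2,4}; (5,3)→{3}. Safe: 5. Place at column 5.
Row 4: attacked by (1,5)→{2,5}; (2,2)→{2,4}; (3,4)→{3,4,5}; (5,3)→{2,3,4}. Safe: 1. Place at column 1.
Columns [5, 2, 4, 1, 3], r−c [-4, 0, -1, 3, 2], r+c [6, 4, 7, 5, 8] are all distinct, so no two queens attack.

(1,5) (2,2) (3,4) (4,1) (5,3)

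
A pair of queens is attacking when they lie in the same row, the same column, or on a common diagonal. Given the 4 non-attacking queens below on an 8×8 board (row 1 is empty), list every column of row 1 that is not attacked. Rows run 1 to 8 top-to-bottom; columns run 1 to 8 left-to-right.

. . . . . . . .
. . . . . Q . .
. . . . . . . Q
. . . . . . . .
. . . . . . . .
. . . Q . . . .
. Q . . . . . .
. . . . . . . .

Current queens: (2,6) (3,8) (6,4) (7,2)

columns 1, 3

(2,6) attacks row 1 at column 6 and diagonals 5, 7.
(3,8) attacks row 1 at column 8 and diagonals 6.
(6,4) attacks row 1 at column 4.
(7,2) attacks row 1 at column 2 and diagonals 8.
Attacked columns: {2, 4, 5, 6, 7, 8}. Safe: {1, 3}.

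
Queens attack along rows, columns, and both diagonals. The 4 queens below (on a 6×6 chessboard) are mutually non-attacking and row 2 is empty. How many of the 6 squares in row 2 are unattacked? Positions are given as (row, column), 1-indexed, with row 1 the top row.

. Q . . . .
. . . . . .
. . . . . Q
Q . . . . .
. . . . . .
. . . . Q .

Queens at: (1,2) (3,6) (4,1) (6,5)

(1,2) attacks row 2 at column 2 and diagonals 1, 3.
(3,6) attacks row 2 at column 6 and diagonals 5.
(4,1) attacks row 2 at column 1 and diagonals 3.
(6,5) attacks row 2 at column 5 and diagonals 1.
Attacked columns: {1, 2, 3, 5, 6}. Safe: {4}.

1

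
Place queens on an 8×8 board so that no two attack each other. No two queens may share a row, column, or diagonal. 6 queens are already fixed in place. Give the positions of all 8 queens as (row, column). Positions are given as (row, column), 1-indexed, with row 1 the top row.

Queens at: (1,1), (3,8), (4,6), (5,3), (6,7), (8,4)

(1,1) (2,5) (3,8) (4,6) (5,3) (6,7) (7,2) (8,4)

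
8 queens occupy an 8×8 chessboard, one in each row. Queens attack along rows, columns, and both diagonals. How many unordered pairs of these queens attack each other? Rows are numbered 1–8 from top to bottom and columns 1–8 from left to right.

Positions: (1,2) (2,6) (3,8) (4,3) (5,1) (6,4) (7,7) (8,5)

All columns are distinct and no two queens satisfy |Δrow| = |Δcol|, so no pair attacks.

0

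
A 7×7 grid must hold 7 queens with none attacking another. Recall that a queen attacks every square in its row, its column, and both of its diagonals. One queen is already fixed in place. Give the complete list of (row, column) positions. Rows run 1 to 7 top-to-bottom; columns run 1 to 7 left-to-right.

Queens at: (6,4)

(1,3) (2,6) (3,2) (4,5) (5,1) (6,4) (7,7)

Row 1: attacked by (6,4)→{4}. Safe: 1, 2, 3, 5, 6, 7. Place at column 3.
Row 2: attacked by (1,3)→{2,3,4}; (6,4)→{4}. Safe: 1, 5, 6, 7. Place at column 6.
Row 3: attacked by (1,3)→{1,3,5}; (2,6)→{5,6,7}; (6,4)→{1,4,7}. Safe: 2. Place at column 2.
Row 4: attacked by (1,3)→{3,6}; (2,6)→{4,6}; (3,2)→{1,2,3}; (6,4)→{2,4,6}. Safe: 5, 7. Place at column 5.
Row 5: attacked by (1,3)→{3,7}; (2,6)→{3,6}; (3,2)→{2,4}; (4,5)→{4,5,6}; (6,4)→{3,4,5}. Safe: 1. Place at column 1.
Row 7: attacked by (1,3)→{3}; (2,6)→{1,6}; (3,2)→{2,6}; (4,5)→{2,5}; (5,1)→{1,3}; (6,4)→{3,4,5}. Safe: 7. Place at column 7.
Columns [3, 6, 2, 5, 1, 4, 7], r−c [-2, -4, 1, -1, 4, 2, 0], r+c [4, 8, 5, 9, 6, 10, 14] are all distinct, so no two queens attack.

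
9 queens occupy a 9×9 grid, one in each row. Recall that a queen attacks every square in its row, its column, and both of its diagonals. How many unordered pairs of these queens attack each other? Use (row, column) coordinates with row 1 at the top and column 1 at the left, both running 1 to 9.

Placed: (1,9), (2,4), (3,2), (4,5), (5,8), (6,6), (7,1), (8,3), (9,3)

Same column: (8,3)–(9,3) (column 3).
Same diagonal: (6,6)–(9,3) (|6−9| = |6−3| = 3); (7,1)–(9,3) (|7−9| = |1−3| = 2).
Total attacking pairs: 3.

3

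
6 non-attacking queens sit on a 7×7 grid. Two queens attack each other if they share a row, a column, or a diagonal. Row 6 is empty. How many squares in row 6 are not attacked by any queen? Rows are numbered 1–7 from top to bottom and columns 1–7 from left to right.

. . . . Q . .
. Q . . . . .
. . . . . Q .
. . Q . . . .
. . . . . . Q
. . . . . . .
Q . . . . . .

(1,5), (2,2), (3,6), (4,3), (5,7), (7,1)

(1,5) attacks row 6 at column 5.
(2,2) attacks row 6 at column 2 and diagonals 6.
(3,6) attacks row 6 at column 6 and diagonals 3.
(4,3) attacks row 6 at column 3 and diagonals 1, 5.
(5,7) attacks row 6 at column 7 and diagonals 6.
(7,1) attacks row 6 at column 1 and diagonals 2.
Attacked columns: {1, 2, 3, 5, 6, 7}. Safe: {4}.

1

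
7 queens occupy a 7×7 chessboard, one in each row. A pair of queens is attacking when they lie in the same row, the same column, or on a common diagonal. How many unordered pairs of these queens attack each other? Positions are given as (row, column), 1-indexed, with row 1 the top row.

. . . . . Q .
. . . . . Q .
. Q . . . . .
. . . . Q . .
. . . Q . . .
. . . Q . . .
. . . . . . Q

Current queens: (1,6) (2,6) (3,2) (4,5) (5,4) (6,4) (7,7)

Same column: (1,6)–(2,6) (column 6); (5,4)–(6,4) (column 4).
Same diagonal: (3,2)–(5,4) (|3−5| = |2−4| = 2); (4,5)–(5,4) (|4−5| = |5−4| = 1).
Total attacking pairs: 4.

4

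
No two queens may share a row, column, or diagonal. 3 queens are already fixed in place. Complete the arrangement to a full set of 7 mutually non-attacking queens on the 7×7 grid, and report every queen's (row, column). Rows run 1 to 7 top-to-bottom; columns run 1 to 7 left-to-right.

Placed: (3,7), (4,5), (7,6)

Row 1: attacked by (3,7)→{5,7}; (4,5)→{2,5}; (7,6)→{6}. Safe: 1, 3, 4. Place at column 4.
Row 2: attacked by (1,4)→{3,4,5}; (3,7)→{6,7}; (4,5)→{3,5,7}; (7,6)→{1,6}. Safe: 2. Place at column 2.
Row 5: attacked by (1,4)→{4}; (2,2)→{2,5}; (3,7)→{5,7}; (4,5)→{4,5,6}; (7,6)→{4,6}. Safe: 1, 3. Place at column 3.
Row 6: attacked by (1,4)→{4}; (2,2)→{2,6}; (3,7)→{4,7}; (4,5)→{3,5,7}; (5,3)→{2,3,4}; (7,6)→{5,6,7}. Safe: 1. Place at column 1.
Columns [4, 2, 7, 5, 3, 1, 6], r−c [-3, 0, -4, -1, 2, 5, 1], r+c [5, 4, 10, 9, 8, 7, 13] are all distinct, so no two queens attack.

(1,4) (2,2) (3,7) (4,5) (5,3) (6,1) (7,6)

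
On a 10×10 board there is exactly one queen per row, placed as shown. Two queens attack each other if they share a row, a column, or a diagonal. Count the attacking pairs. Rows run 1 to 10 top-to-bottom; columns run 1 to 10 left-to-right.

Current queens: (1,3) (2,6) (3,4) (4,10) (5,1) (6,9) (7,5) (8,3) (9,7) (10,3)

Same column: (1,3)–(8,3) (column 3); (1,3)–(10,3) (column 3); (8,3)–(10,3) (column 3).
Same diagonal: (7,5)–(9,7) (|7−9| = |5−7| = 2).
Total attacking pairs: 4.

4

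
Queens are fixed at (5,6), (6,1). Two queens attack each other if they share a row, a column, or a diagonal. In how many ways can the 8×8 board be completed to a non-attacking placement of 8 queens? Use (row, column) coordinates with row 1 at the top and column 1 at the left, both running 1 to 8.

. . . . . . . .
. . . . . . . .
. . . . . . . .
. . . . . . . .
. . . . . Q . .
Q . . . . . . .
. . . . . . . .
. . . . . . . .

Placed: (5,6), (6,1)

Branch on row 1: col 3 → 0; col 4 → 2; col 5 → 0; col 7 → 1; col 8 → 0.
Sum: 0 + 2 + 0 + 1 + 0 = 3.

3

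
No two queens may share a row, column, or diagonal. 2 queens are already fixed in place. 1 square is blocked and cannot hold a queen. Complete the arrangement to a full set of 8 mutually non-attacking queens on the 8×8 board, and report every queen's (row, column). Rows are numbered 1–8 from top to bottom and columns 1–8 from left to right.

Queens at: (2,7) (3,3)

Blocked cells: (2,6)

(1,4) (2,7) (3,3) (4,8) (5,2) (6,5) (7,1) (8,6)

Row 1: attacked by (2,7)→{6,7,8}; (3,3)→{1,3,5}. Safe: 2, 4. Place at column 4.
Row 4: attacked by (1,4)→{1,4,7}; (2,7)→{5,7}; (3,3)→{2,3,4}. Safe: 6, 8. Place at column 8.
Row 5: attacked by (1,4)→{4,8}; (2,7)→{4,7}; (3,3)→{1,3,5}; (4,8)→{7,8}. Safe: 2, 6. Place at column 2.
Row 6: attacked by (1,4)→{4}; (2,7)→{3,7}; (3,3)→{3,6}; (4,8)→{6,8}; (5,2)→{1,2,3}. Safe: 5. Place at column 5.
Row 7: attacked by (1,4)→{4}; (2,7)→{2,7}; (3,3)→{3,7}; (4,8)→{5,8}; (5,2)→{2,4}; (6,5)→{4,5,6}. Safe: 1. Place at column 1.
Row 8: attacked by (1,4)→{4}; (2,7)→{1,7}; (3,3)→{3,8}; (4,8)→{4,8}; (5,2)→{2,5}; (6,5)→{3,5,7}; (7,1)→{1,2}. Safe: 6. Place at column 6.
Columns [4, 7, 3, 8, 2, 5, 1, 6], r−c [-3, -5, 0, -4, 3, 1, 6, 2], r+c [5, 9, 6, 12, 7, 11, 8, 14] are all distinct, so no two queens attack.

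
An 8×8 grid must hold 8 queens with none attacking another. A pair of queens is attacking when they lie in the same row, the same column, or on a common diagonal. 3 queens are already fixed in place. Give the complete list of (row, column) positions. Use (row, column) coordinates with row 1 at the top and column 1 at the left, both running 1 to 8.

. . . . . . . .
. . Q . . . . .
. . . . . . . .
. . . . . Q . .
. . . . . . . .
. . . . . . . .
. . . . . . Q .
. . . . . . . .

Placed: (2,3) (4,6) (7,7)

Row 1: attacked by (2,3)→{2,3,4}; (4,6)→{3,6}; (7,7)→{1,7}. Safe: 5, 8. Place at column 8.
Row 3: attacked by (1,8)→{6,8}; (2,3)→{2,3,4}; (4,6)→{5,6,7}; (7,7)→{3,7}. Safe: 1. Place at column 1.
Row 5: attacked by (1,8)→{4,8}; (2,3)→{3,6}; (3,1)→{1,3}; (4,6)→{5,6,7}; (7,7)→{5,7}. Safe: 2. Place at column 2.
Row 6: attacked by (1,8)→{3,8}; (2,3)→{3,7}; (3,1)→{1,4}; (4,6)→{4,6,8}; (5,2)→{1,2,3}; (7,7)→{6,7,8}. Safe: 5. Place at column 5.
Row 8: attacked by (1,8)→{1,8}; (2,3)→{3}; (3,1)→{1,6}; (4,6)→{2,6}; (5,2)→{2,5}; (6,5)→{3,5,7}; (7,7)→{6,7,8}. Safe: 4. Place at column 4.
Columns [8, 3, 1, 6, 2, 5, 7, 4], r−c [-7, -1, 2, -2, 3, 1, 0, 4], r+c [9, 5, 4, 10, 7, 11, 14, 12] are all distinct, so no two queens attack.

(1,8) (2,3) (3,1) (4,6) (5,2) (6,5) (7,7) (8,4)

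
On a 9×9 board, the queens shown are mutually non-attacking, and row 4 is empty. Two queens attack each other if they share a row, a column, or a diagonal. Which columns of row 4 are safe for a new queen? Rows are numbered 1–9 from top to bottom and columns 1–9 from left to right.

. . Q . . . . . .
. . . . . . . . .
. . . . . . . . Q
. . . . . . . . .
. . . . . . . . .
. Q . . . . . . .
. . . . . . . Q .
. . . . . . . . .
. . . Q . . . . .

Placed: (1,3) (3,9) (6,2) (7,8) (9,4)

columns 1, 7

(1,3) attacks row 4 at column 3 and diagonals 6.
(3,9) attacks row 4 at column 9 and diagonals 8.
(6,2) attacks row 4 at column 2 and diagonals 4.
(7,8) attacks row 4 at column 8 and diagonals 5.
(9,4) attacks row 4 at column 4 and diagonals 9.
Attacked columns: {2, 3, 4, 5, 6, 8, 9}. Safe: {1, 7}.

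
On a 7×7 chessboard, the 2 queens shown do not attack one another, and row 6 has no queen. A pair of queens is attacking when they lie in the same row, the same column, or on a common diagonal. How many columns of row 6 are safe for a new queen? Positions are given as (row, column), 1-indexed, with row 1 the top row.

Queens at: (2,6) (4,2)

4

(2,6) attacks row 6 at column 6 and diagonals 2.
(4,2) attacks row 6 at column 2 and diagonals 4.
Attacked columns: {2, 4, 6}. Safe: {1, 3, 5, 7}.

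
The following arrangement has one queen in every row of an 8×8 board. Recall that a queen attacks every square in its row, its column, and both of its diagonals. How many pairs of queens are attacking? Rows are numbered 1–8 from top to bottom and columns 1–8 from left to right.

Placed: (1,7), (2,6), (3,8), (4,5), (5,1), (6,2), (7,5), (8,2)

6

Same column: (4,5)–(7,5) (column 5); (6,2)–(8,2) (column 2).
Same diagonal: (1,7)–(2,6) (|1−2| = |7−6| = 1); (1,7)–(6,2) (|1−6| = |7−2| = 5); (2,6)–(6,2) (|2−6| = |6−2| = 4); (5,1)–(6,2) (|5−6| = |1−2| = 1).
Total attacking pairs: 6.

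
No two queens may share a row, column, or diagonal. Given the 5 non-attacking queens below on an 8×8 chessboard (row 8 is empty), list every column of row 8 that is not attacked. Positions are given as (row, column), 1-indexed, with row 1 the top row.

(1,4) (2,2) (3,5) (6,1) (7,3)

(1,4) attacks row 8 at column 4.
(2,2) attacks row 8 at column 2 and diagonals 8.
(3,5) attacks row 8 at column 5.
(6,1) attacks row 8 at column 1 and diagonals 3.
(7,3) attacks row 8 at column 3 and diagonals 2, 4.
Attacked columns: {1, 2, 3, 4, 5, 8}. Safe: {6, 7}.

columns 6, 7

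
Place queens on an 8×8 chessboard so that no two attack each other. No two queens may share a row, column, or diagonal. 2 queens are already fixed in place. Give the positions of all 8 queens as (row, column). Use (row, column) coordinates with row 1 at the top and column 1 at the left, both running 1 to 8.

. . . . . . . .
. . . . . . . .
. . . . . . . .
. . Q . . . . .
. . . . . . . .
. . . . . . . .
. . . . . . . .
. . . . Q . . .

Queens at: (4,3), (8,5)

(1,1) (2,6) (3,8) (4,3) (5,7) (6,4) (7,2) (8,5)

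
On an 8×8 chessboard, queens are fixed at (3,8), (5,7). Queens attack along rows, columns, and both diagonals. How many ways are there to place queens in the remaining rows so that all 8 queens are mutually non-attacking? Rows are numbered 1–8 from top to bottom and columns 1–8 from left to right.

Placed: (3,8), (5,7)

4

Branch on row 1: col 1 → 1; col 2 → 0; col 4 → 2; col 5 → 1.
Sum: 1 + 0 + 2 + 1 = 4.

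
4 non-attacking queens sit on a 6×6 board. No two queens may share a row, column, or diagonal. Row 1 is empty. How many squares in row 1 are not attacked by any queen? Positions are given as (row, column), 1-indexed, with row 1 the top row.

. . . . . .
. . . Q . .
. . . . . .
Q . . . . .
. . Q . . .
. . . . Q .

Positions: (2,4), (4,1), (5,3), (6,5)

(2,4) attacks row 1 at column 4 and diagonals 3, 5.
(4,1) attacks row 1 at column 1 and diagonals 4.
(5,3) attacks row 1 at column 3.
(6,5) attacks row 1 at column 5.
Attacked columns: {1, 3, 4, 5}. Safe: {2, 6}.

2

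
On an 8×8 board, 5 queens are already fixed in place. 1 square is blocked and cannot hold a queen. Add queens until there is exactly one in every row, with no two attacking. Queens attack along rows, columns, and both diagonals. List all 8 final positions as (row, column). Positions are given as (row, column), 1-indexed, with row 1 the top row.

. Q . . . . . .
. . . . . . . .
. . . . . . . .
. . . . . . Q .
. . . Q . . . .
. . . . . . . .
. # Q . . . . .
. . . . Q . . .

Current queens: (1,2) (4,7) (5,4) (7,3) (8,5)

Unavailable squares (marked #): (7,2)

Row 2: attacked by (1,2)→{1,2,3}; (4,7)→{5,7}; (5,4)→{1,4,7}; (7,3)→{3,8}; (8,5)→{5}. Safe: 6. Place at column 6.
Row 3: attacked by (1,2)→{2,4}; (2,6)→{5,6,7}; (4,7)→{6,7,8}; (5,4)→{2,4,6}; (7,3)→{3,7}; (8,5)→{5}. Safe: 1. Place at column 1.
Row 6: attacked by (1,2)→{2,7}; (2,6)→{2,6}; (3,1)→{1,4}; (4,7)→{5,7}; (5,4)→{3,4,5}; (7,3)→{2,3,4}; (8,5)→{3,5,7}. Safe: 8. Place at column 8.
Columns [2, 6, 1, 7, 4, 8, 3, 5], r−c [-1, -4, 2, -3, 1, -2, 4, 3], r+c [3, 8, 4, 11, 9, 14, 10, 13] are all distinct, so no two queens attack.

(1,2) (2,6) (3,1) (4,7) (5,4) (6,8) (7,3) (8,5)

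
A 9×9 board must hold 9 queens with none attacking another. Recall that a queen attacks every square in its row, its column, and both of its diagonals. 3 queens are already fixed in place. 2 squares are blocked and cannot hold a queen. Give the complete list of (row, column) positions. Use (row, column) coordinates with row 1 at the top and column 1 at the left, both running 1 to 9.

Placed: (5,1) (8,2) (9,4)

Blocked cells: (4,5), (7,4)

(1,7) (2,9) (3,6) (4,3) (5,1) (6,8) (7,5) (8,2) (9,4)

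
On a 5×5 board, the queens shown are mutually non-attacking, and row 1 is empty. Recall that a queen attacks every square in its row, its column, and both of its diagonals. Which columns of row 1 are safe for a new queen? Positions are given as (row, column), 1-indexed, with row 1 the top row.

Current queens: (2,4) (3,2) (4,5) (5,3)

columns 1

(2,4) attacks row 1 at column 4 and diagonals 3, 5.
(3,2) attacks row 1 at column 2 and diagonals 4.
(4,5) attacks row 1 at column 5 and diagonals 2.
(5,3) attacks row 1 at column 3.
Attacked columns: {2, 3, 4, 5}. Safe: {1}.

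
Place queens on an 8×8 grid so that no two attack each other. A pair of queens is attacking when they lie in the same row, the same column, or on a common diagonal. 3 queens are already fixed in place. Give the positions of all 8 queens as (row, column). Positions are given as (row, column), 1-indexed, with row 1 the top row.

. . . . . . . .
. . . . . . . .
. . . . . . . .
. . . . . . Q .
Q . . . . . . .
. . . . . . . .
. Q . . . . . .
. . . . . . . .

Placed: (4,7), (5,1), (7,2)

(1,6) (2,3) (3,5) (4,7) (5,1) (6,4) (7,2) (8,8)

Row 1: attacked by (4,7)→{4,7}; (5,1)→{1,5}; (7,2)→{2,8}. Safe: 3, 6. Place at column 6.
Row 2: attacked by (1,6)→{5,6,7}; (4,7)→{5,7}; (5,1)→{1,4}; (7,2)→{2,7}. Safe: 3, 8. Place at column 3.
Row 3: attacked by (1,6)→{4,6,8}; (2,3)→{2,3,4}; (4,7)→{6,7,8}; (5,1)→{1,3}; (7,2)→{2,6}. Safe: 5. Place at column 5.
Row 6: attacked by (1,6)→{1,6}; (2,3)→{3,7}; (3,5)→{2,5,8}; (4,7)→{5,7}; (5,1)→{1,2}; (7,2)→{1,2,3}. Safe: 4. Place at column 4.
Row 8: attacked by (1,6)→{6}; (2,3)→{3}; (3,5)→{5}; (4,7)→{3,7}; (5,1)→{1,4}; (6,4)→{2,4,6}; (7,2)→{1,2,3}. Safe: 8. Place at column 8.
Columns [6, 3, 5, 7, 1, 4, 2, 8], r−c [-5, -1, -2, -3, 4, 2, 5, 0], r+c [7, 5, 8, 11, 6, 10, 9, 16] are all distinct, so no two queens attack.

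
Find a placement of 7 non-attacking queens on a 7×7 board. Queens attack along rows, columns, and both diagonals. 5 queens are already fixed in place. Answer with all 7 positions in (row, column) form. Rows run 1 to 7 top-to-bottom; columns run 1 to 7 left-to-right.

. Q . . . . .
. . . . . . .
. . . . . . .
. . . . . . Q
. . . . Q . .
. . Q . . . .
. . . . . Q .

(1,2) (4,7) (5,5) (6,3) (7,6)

(1,2) (2,4) (3,1) (4,7) (5,5) (6,3) (7,6)

Row 2: attacked by (1,2)→{1,2,3}; (4,7)→{5,7}; (5,5)→{2,5}; (6,3)→{3,7}; (7,6)→{1,6}. Safe: 4. Place at column 4.
Row 3: attacked by (1,2)→{2,4}; (2,4)→{3,4,5}; (4,7)→{6,7}; (5,5)→{3,5,7}; (6,3)→{3,6}; (7,6)→{2,6}. Safe: 1. Place at column 1.
Columns [2, 4, 1, 7, 5, 3, 6], r−c [-1, -2, 2, -3, 0, 3, 1], r+c [3, 6, 4, 11, 10, 9, 13] are all distinct, so no two queens attack.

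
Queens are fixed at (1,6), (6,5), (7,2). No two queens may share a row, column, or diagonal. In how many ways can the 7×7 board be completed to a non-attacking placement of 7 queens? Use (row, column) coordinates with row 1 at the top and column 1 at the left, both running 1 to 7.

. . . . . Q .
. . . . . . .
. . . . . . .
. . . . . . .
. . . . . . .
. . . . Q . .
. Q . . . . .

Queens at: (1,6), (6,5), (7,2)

3

Branch on row 2: col 3 → 2; col 4 → 1.
Sum: 2 + 1 = 3.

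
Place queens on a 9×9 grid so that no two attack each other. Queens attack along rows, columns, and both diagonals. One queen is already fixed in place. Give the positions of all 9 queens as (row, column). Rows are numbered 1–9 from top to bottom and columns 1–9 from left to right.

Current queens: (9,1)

(1,6) (2,2) (3,9) (4,5) (5,3) (6,8) (7,4) (8,7) (9,1)

Row 1: attacked by (9,1)→{1,9}. Safe: 2, 3, 4, 5, 6, 7, 8. Place at column 6.
Row 2: attacked by (1,6)→{5,6,7}; (9,1)→{1,8}. Safe: 2, 3, 4, 9. Place at column 2.
Row 3: attacked by (1,6)→{4,6,8}; (2,2)→{1,2,3}; (9,1)→{1,7}. Safe: 5, 9. Place at column 9.
Row 4: attacked by (1,6)→{3,6,9}; (2,2)→{2,4}; (3,9)→{8,9}; (9,1)→{1,6}. Safe: 5, 7. Place at column 5.
Row 5: attacked by (1,6)→{2,6}; (2,2)→{2,5}; (3,9)→{7,9}; (4,5)→{4,5,6}; (9,1)→{1,5}. Safe: 3, 8. Place at column 3.
Row 6: attacked by (1,6)→{1,6}; (2,2)→{2,6}; (3,9)→{6,9}; (4,5)→{3,5,7}; (5,3)→{2,3,4}; (9,1)→{1,4}. Safe: 8. Place at column 8.
Row 7: attacked by (1,6)→{6}; (2,2)→{2,7}; (3,9)→{5,9}; (4,5)→{2,5,8}; (5,3)→{1,3,5}; (6,8)→{7,8,9}; (9,1)→{1,3}. Safe: 4. Place at column 4.
Row 8: attacked by (1,6)→{6}; (2,2)→{2,8}; (3,9)→{4,9}; (4,5)→{1,5,9}; (5,3)→{3,6}; (6,8)→{6,8}; (7,4)→{3,4,5}; (9,1)→{1,2}. Safe: 7. Place at column 7.
Columns [6, 2, 9, 5, 3, 8, 4, 7, 1], r−c [-5, 0, -6, -1, 2, -2, 3, 1, 8], r+c [7, 4, 12, 9, 8, 14, 11, 15, 10] are all distinct, so no two queens attack.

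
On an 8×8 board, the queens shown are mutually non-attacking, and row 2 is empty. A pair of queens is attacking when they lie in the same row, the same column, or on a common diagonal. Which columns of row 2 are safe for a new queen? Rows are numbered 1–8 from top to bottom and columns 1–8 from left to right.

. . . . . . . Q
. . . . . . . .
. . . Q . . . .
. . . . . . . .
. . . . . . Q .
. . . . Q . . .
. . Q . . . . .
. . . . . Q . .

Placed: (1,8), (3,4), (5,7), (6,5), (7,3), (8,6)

(1,8) attacks row 2 at column 8 and diagonals 7.
(3,4) attacks row 2 at column 4 and diagonals 3, 5.
(5,7) attacks row 2 at column 7 and diagonals 4.
(6,5) attacks row 2 at column 5 and diagonals 1.
(7,3) attacks row 2 at column 3 and diagonals 8.
(8,6) attacks row 2 at column 6.
Attacked columns: {1, 3, 4, 5, 6, 7, 8}. Safe: {2}.

columns 2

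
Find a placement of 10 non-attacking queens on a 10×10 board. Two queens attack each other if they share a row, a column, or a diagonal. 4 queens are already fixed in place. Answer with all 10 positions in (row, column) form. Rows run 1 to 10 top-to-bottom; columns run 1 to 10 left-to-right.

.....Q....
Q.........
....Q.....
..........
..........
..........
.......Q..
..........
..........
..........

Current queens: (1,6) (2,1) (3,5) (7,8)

Row 4: attacked by (1,6)→{3,6,9}; (2,1)→{1,3}; (3,5)→{4,5,6}; (7,8)→{5,8}. Safe: 2, 7, 10. Place at column 7.
Row 5: attacked by (1,6)→{2,6,10}; (2,1)→{1,4}; (3,5)→{3,5,7}; (4,7)→{6,7,8}; (7,8)→{6,8,10}. Safe: 9. Place at column 9.
Row 6: attacked by (1,6)→{1,6}; (2,1)→{1,5}; (3,5)→{2,5,8}; (4,7)→{5,7,9}; (5,9)→{8,9,10}; (7,8)→{7,8,9}. Safe: 3, 4. Place at column 3.
Row 8: attacked by (1,6)→{6}; (2,1)→{1,7}; (3,5)→{5,10}; (4,7)→{3,7}; (5,9)→{6,9}; (6,3)→{1,3,5}; (7,8)→{7,8,9}. Safe: 2, 4. Place at column 2.
Row 9: attacked by (1,6)→{6}; (2,1)→{1,8}; (3,5)→{5}; (4,7)→{2,7}; (5,9)→{5,9}; (6,3)→{3,6}; (7,8)→{6,8,10}; (8,2)→{1,2,3}. Safe: 4. Place at column 4.
Row 10: attacked by (1,6)→{6}; (2,1)→{1,9}; (3,5)→{5}; (4,7)→{1,7}; (5,9)→{4,9}; (6,3)→{3,7}; (7,8)→{5,8}; (8,2)→{2,4}; (9,4)→{3,4,5}. Safe: 10. Place at column 10.
Columns [6, 1, 5, 7, 9, 3, 8, 2, 4, 10], r−c [-5, 1, -2, -3, -4, 3, -1, 6, 5, 0], r+c [7, 3, 8, 11, 14, 9, 15, 10, 13, 20] are all distinct, so no two queens attack.

(1,6) (2,1) (3,5) (4,7) (5,9) (6,3) (7,8) (8,2) (9,4) (10,10)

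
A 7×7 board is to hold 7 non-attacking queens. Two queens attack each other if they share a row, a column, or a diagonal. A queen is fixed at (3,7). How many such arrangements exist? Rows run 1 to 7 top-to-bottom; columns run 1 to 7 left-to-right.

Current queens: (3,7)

Branch on row 1: col 1 → 1; col 2 → 1; col 3 → 1; col 4 → 1; col 6 → 2.
Sum: 1 + 1 + 1 + 1 + 2 = 6.

6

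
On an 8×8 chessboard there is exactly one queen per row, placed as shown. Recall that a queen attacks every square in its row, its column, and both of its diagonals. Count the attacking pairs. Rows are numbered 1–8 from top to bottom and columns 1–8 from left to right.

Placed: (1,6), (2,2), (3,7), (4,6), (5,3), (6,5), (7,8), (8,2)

5

Same column: (1,6)–(4,6) (column 6); (2,2)–(8,2) (column 2).
Same diagonal: (3,7)–(4,6) (|3−4| = |7−6| = 1); (3,7)–(8,2) (|3−8| = |7−2| = 5); (4,6)–(8,2) (|4−8| = |6−2| = 4).
Total attacking pairs: 5.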